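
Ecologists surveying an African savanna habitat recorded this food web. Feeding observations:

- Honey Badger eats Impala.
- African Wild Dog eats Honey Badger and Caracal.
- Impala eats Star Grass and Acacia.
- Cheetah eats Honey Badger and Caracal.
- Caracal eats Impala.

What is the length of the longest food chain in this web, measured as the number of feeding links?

One longest chain: Star Grass → Impala → Honey Badger → Cheetah.
It has 4 species and 3 links.

3 links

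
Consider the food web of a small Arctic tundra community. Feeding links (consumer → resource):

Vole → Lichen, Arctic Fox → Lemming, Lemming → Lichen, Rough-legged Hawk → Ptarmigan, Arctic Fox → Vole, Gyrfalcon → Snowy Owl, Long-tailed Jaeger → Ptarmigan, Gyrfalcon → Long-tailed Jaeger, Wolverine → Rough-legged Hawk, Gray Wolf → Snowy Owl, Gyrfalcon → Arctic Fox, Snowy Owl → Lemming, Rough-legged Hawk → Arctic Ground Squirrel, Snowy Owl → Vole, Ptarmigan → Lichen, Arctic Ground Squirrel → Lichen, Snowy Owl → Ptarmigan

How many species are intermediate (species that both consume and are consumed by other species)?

Intermediate species (has both prey and predators): Lemming, Arctic Ground Squirrel, Vole, Ptarmigan, Snowy Owl, Long-tailed Jaeger, Arctic Fox, Rough-legged Hawk.
Count: 8.

8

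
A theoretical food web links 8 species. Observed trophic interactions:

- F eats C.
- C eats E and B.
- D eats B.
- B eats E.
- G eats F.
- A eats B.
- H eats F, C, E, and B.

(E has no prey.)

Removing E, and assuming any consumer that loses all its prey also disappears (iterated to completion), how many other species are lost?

Remove E.
Round 1: B (all prey gone) → extinct.
Round 2: D (all prey gone), A (all prey gone), C (all prey gone) → extinct.
Round 3: F (all prey gone) → extinct.
Round 4: G (all prey gone), H (all prey gone) → extinct.
No further losses. Total secondary extinctions: 7.

7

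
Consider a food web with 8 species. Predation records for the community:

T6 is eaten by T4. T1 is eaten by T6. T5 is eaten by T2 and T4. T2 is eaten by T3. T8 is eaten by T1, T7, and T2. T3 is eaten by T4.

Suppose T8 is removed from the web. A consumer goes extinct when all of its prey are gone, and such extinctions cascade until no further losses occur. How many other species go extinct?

Remove T8.
Round 1: T7 (all prey gone), T1 (all prey gone) → extinct.
Round 2: T6 (all prey gone) → extinct.
No further losses. Total secondary extinctions: 3.

3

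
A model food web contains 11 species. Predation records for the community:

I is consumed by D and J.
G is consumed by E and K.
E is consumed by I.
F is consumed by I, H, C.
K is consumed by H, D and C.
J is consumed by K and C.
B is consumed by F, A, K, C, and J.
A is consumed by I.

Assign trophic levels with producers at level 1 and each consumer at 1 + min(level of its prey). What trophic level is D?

B is a producer → level 1.
K eats B → level 2.
D eats K → level 3.
No prey of D is below level 2, so 3 is the minimum.

Trophic level 3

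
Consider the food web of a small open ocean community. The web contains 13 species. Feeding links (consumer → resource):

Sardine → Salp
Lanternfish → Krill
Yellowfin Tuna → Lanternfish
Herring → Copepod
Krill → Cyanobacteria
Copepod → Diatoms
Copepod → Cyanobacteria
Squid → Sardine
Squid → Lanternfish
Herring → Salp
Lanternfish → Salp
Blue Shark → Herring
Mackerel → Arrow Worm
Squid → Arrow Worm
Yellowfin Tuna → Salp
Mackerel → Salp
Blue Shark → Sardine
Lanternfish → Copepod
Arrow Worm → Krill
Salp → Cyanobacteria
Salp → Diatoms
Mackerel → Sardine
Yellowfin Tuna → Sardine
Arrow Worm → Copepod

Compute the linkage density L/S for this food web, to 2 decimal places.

There are L = 24 links among S = 13 species.
L/S = 24/13 = 1.8462 ≈ 1.85.

L/S = 1.85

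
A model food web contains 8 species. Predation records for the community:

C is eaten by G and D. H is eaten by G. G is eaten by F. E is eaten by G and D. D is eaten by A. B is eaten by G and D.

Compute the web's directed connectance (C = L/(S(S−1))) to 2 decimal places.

The web has S = 8 species and L = 9 feeding links.
C = L / (S(S−1)) = 9 / 56 = 0.1607 ≈ 0.16.

C = 0.16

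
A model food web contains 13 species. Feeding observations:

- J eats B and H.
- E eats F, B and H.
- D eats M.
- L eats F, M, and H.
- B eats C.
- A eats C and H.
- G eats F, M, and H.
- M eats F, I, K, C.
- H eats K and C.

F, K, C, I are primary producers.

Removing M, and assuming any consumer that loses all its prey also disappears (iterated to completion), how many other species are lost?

Remove M.
Round 1: D (all prey gone) → extinct.
No further losses. Total secondary extinctions: 1.

1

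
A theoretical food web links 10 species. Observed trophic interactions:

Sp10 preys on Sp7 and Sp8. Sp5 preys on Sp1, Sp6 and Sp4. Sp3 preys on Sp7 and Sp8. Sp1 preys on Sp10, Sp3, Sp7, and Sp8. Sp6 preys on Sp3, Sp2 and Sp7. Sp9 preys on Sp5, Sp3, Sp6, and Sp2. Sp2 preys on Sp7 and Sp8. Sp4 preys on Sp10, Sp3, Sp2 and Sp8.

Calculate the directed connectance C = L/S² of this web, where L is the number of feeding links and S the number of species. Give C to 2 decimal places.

The web has S = 10 species and L = 24 feeding links.
C = L / S² = 24 / 100 = 0.2400 ≈ 0.24.

C = 0.24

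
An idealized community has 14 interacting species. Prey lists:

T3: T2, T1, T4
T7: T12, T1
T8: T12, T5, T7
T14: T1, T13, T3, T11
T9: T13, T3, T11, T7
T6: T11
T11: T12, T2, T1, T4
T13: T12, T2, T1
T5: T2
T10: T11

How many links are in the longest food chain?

2 links

One longest chain: T12 → T13 → T14.
It has 3 species and 2 links.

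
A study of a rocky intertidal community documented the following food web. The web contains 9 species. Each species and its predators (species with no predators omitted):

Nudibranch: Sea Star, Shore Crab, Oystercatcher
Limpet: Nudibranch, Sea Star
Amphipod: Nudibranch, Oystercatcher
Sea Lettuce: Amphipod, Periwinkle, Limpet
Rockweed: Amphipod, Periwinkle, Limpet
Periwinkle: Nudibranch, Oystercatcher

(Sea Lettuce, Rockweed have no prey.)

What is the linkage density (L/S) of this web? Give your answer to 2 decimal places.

There are L = 15 links among S = 9 species.
L/S = 15/9 = 1.6667 ≈ 1.67.

L/S = 1.67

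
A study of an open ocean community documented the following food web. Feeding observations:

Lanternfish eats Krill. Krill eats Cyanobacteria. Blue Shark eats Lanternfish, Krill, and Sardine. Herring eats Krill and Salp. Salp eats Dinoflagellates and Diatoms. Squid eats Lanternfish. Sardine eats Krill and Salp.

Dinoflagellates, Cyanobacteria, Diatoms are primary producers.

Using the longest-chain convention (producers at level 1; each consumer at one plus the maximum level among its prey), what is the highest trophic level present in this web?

Producers (level 1): Dinoflagellates, Cyanobacteria, Diatoms.
Cyanobacteria → Krill → Lanternfish → Blue Shark gives Blue Shark level 4.
No species has a prey at level 4, so no species reaches level 5.

4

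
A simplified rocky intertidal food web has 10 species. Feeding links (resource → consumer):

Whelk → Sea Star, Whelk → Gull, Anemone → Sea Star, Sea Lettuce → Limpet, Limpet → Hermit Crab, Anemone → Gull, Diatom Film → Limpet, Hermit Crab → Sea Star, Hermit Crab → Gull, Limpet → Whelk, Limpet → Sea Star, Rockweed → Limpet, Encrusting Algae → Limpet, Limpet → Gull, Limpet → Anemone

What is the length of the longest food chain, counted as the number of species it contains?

One longest chain: Sea Lettuce → Limpet → Anemone → Sea Star.
It has 4 species and 3 links.

4 species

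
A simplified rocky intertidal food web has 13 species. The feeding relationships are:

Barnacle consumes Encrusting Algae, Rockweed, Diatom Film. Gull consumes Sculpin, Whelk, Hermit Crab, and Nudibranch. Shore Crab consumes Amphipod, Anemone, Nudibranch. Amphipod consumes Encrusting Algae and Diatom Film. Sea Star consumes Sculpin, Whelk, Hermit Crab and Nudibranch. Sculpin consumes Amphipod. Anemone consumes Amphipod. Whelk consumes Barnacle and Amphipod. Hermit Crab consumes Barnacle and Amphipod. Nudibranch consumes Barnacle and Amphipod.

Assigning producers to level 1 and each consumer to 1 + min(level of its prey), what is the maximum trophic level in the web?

4

Producers (level 1): Encrusting Algae, Diatom Film, Rockweed.
Following each consumer down to its lowest-level prey: Encrusting Algae → Amphipod → Sculpin → Gull (levels 1 through 4).
All prey of Gull (Sculpin 3, Nudibranch 3, Whelk 3, Hermit Crab 3) are at level 3 or above, so Gull is at level 1 + 3 = 4.
Every consumer has at least one prey at level 3 or below, so none exceeds level 4.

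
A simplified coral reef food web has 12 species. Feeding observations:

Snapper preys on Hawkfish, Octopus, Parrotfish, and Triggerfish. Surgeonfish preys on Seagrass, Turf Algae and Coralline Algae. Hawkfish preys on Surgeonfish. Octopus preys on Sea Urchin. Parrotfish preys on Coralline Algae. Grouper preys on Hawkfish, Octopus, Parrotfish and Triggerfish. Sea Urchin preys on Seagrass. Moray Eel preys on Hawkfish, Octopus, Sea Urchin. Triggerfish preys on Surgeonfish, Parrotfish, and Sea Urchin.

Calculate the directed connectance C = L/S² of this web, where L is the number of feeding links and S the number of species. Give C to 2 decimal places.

The web has S = 12 species and L = 21 feeding links.
C = L / S² = 21 / 144 = 0.1458 ≈ 0.15.

C = 0.15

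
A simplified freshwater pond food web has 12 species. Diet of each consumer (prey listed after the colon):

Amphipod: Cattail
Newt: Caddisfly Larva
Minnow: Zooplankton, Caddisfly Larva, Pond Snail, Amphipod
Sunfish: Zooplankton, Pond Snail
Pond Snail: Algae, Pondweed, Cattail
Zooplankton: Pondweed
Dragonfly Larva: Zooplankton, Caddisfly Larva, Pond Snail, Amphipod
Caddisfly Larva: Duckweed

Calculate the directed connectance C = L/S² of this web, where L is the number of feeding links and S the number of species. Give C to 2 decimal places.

C = 0.12

The web has S = 12 species and L = 17 feeding links.
C = L / S² = 17 / 144 = 0.1181 ≈ 0.12.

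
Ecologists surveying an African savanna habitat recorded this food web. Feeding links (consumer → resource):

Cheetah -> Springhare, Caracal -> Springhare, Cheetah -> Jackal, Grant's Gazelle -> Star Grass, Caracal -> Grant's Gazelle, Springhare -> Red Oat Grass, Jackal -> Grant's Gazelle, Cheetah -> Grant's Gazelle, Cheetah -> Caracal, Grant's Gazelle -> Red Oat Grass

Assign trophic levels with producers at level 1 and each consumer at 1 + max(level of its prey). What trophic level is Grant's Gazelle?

Trophic level 2

Star Grass is a producer → level 1.
Grant's Gazelle eats Star Grass (level 1); other prey at levels: Red Oat Grass 1 → level 2.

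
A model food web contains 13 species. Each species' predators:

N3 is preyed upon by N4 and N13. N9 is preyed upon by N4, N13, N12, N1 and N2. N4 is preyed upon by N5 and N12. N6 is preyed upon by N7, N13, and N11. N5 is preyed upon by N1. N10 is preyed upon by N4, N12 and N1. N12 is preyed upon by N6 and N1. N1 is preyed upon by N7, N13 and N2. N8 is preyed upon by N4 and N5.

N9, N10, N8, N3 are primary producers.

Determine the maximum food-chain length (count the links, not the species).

One longest chain: N9 → N4 → N12 → N6 → N13.
It has 5 species and 4 links.

4 links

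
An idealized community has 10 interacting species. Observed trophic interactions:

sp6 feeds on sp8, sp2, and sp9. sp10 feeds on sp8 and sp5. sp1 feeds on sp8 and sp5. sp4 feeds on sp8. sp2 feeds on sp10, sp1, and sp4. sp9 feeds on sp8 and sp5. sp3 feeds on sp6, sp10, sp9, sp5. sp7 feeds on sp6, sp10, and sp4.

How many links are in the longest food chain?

4 links

One longest chain: sp8 → sp4 → sp2 → sp6 → sp7.
It has 5 species and 4 links.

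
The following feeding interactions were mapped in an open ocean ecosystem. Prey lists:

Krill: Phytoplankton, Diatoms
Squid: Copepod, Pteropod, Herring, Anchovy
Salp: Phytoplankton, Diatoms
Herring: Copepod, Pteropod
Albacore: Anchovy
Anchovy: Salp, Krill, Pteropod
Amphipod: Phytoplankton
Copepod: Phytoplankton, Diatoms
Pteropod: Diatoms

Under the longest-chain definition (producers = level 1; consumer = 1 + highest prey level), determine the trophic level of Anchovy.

Trophic level 3

Phytoplankton is a producer → level 1.
Salp eats Phytoplankton (level 1); other prey at levels: Diatoms 1 → level 2.
Anchovy eats Salp (level 2); other prey at levels: Krill 2, Pteropod 2 → level 3.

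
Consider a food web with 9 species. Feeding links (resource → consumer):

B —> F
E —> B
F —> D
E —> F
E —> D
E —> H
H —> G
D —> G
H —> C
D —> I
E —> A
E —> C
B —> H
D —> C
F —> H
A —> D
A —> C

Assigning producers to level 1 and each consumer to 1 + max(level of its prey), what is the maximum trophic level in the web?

5

Producers (level 1): E.
E → B → F → D → I gives I level 5.
No species has a prey at level 5, so no species reaches level 6.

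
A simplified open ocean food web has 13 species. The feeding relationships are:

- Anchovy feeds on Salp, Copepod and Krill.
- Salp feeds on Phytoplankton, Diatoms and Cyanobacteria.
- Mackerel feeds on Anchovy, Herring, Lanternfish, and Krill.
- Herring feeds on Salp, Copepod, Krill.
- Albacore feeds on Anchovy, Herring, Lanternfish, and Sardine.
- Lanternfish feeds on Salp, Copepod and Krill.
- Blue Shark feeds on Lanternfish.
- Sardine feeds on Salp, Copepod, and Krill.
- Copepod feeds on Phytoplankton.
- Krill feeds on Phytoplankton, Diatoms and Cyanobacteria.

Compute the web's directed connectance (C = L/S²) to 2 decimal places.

C = 0.17

The web has S = 13 species and L = 28 feeding links.
C = L / S² = 28 / 169 = 0.1657 ≈ 0.17.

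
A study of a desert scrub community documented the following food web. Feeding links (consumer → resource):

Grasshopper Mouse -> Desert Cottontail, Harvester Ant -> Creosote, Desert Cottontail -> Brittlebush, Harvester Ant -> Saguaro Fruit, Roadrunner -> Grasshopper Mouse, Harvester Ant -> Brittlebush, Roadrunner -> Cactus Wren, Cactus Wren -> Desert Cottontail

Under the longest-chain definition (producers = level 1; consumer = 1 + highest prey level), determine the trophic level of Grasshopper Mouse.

Brittlebush is a producer → level 1.
Desert Cottontail eats Brittlebush → level 2.
Grasshopper Mouse eats Desert Cottontail → level 3.

Trophic level 3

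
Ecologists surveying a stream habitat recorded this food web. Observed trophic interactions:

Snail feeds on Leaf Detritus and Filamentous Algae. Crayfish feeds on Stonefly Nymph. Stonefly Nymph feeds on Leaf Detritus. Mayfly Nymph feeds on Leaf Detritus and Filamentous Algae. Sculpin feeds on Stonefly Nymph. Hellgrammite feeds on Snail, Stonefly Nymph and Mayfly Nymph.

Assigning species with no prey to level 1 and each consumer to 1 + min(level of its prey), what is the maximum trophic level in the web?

Basal resources (level 1): Filamentous Algae, Leaf Detritus.
Following each consumer down to its lowest-level prey: Leaf Detritus → Stonefly Nymph → Sculpin (levels 1 through 3).
All prey of Sculpin (Stonefly Nymph 2) are at level 2 or above, so Sculpin is at level 1 + 2 = 3.
Every consumer has at least one prey at level 2 or below, so none exceeds level 3.

3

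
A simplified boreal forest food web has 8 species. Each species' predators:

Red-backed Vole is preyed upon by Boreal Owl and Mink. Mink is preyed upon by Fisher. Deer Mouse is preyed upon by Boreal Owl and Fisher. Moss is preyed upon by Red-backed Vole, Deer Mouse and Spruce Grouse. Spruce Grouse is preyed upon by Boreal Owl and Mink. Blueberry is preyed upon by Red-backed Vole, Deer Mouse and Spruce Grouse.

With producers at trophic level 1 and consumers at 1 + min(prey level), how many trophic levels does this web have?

3

Producers (level 1): Moss, Blueberry.
Following each consumer down to its lowest-level prey: Moss → Deer Mouse → Fisher (levels 1 through 3).
All prey of Fisher (Deer Mouse 2, Mink 3) are at level 2 or above, so Fisher is at level 1 + 2 = 3.
Every consumer has at least one prey at level 2 or below, so none exceeds level 3.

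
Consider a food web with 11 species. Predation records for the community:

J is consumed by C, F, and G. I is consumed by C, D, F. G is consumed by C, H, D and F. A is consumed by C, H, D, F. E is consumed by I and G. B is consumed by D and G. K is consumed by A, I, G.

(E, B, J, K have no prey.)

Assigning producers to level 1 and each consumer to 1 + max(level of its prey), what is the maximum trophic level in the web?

Producers (level 1): E, B, J, K.
K → A → D gives D level 3.
No species has a prey at level 3, so no species reaches level 4.

3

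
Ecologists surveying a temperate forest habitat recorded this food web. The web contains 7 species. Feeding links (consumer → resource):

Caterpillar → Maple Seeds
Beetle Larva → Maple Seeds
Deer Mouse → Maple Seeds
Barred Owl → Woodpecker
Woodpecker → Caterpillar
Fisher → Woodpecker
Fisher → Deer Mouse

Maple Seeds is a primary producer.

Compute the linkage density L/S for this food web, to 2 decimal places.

There are L = 7 links among S = 7 species.
L/S = 7/7 = 1.0000 ≈ 1.00.

L/S = 1.00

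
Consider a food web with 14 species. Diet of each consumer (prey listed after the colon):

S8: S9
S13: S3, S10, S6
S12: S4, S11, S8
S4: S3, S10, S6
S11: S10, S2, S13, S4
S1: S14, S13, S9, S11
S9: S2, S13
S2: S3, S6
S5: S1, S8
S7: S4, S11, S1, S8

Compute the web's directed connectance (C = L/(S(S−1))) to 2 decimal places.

The web has S = 14 species and L = 28 feeding links.
C = L / (S(S−1)) = 28 / 182 = 0.1538 ≈ 0.15.

C = 0.15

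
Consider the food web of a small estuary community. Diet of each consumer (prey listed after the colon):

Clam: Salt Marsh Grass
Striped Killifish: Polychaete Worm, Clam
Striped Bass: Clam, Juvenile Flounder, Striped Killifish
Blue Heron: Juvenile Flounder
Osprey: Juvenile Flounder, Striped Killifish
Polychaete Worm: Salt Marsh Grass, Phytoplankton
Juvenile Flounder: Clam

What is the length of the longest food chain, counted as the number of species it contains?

4 species

One longest chain: Salt Marsh Grass → Clam → Juvenile Flounder → Striped Bass.
It has 4 species and 3 links.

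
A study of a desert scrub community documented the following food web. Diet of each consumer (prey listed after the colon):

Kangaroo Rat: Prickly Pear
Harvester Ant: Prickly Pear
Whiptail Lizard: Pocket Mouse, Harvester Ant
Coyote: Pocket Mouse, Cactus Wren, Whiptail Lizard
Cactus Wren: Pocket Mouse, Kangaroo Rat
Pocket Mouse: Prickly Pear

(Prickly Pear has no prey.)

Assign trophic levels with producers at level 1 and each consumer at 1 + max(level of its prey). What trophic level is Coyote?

Prickly Pear is a producer → level 1.
Pocket Mouse eats Prickly Pear → level 2.
Cactus Wren eats Pocket Mouse (level 2); other prey at levels: Kangaroo Rat 2 → level 3.
Coyote eats Cactus Wren (level 3); other prey at levels: Pocket Mouse 2, Whiptail Lizard 3 → level 4.

Trophic level 4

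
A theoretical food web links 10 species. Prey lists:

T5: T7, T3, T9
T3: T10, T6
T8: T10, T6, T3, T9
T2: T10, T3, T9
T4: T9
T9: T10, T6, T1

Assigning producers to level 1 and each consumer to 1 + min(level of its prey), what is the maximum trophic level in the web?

3

Producers (level 1): T10, T6, T1, T7.
Following each consumer down to its lowest-level prey: T10 → T9 → T4 (levels 1 through 3).
All prey of T4 (T9 2) are at level 2 or above, so T4 is at level 1 + 2 = 3.
Every consumer has at least one prey at level 2 or below, so none exceeds level 3.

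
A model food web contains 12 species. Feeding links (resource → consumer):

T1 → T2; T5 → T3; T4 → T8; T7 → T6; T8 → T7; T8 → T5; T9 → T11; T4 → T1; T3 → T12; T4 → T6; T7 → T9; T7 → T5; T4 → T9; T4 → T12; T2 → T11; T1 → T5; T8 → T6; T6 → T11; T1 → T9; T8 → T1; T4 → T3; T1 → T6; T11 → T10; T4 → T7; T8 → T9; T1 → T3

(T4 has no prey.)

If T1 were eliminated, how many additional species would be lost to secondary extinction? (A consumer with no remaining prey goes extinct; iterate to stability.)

1

Remove T1.
Round 1: T2 (all prey gone) → extinct.
No further losses. Total secondary extinctions: 1.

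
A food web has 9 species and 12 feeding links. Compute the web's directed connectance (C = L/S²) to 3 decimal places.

The web has S = 9 species and L = 12 feeding links.
C = L / S² = 12 / 81 = 0.1481 ≈ 0.148.

C = 0.148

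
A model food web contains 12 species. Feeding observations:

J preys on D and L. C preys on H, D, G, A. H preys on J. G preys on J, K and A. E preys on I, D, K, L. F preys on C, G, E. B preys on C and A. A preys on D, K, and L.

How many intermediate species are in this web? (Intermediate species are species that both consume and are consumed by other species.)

6

Intermediate species (has both prey and predators): J, E, A, H, G, C.
Count: 6.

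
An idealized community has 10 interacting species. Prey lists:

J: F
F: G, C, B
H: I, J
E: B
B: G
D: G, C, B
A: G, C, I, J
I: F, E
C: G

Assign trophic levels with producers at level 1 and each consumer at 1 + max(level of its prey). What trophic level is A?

Trophic level 5

G is a producer → level 1.
C eats G → level 2.
F eats C (level 2); other prey at levels: G 1, B 2 → level 3.
I eats F (level 3); other prey at levels: E 3 → level 4.
A eats I (level 4); other prey at levels: G 1, C 2, J 4 → level 5.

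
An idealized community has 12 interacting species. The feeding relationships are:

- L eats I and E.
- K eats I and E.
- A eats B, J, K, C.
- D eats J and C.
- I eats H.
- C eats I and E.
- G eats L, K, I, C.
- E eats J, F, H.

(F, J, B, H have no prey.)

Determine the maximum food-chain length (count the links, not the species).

One longest chain: H → I → C → A.
It has 4 species and 3 links.

3 links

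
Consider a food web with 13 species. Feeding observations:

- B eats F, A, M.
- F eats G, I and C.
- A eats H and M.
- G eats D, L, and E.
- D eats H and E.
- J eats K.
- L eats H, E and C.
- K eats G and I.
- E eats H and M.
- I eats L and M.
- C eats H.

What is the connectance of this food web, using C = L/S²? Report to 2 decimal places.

The web has S = 13 species and L = 24 feeding links.
C = L / S² = 24 / 169 = 0.1420 ≈ 0.14.

C = 0.14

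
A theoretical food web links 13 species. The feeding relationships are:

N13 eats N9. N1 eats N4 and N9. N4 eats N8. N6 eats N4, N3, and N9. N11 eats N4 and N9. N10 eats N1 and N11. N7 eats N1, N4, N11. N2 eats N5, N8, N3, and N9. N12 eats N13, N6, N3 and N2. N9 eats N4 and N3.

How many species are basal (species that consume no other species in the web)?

Basal species (no prey listed): N5, N3, N8.
Count: 3.

3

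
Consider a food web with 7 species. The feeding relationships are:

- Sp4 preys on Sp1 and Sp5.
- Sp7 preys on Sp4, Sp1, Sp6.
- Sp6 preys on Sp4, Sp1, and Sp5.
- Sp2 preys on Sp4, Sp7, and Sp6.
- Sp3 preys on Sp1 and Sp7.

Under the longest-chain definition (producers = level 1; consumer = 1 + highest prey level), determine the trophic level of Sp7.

Sp5 is a producer → level 1.
Sp4 eats Sp5 (level 1); other prey at levels: Sp1 1 → level 2.
Sp6 eats Sp4 (level 2); other prey at levels: Sp5 1, Sp1 1 → level 3.
Sp7 eats Sp6 (level 3); other prey at levels: Sp1 1, Sp4 2 → level 4.

Trophic level 4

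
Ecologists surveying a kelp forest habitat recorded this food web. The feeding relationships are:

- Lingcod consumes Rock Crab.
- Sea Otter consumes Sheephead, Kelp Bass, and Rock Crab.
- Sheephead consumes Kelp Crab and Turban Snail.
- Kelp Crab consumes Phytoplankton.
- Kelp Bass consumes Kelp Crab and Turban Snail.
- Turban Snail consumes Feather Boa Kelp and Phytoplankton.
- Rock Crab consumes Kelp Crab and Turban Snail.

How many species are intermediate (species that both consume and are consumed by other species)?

5

Intermediate species (has both prey and predators): Kelp Crab, Turban Snail, Rock Crab, Sheephead, Kelp Bass.
Count: 5.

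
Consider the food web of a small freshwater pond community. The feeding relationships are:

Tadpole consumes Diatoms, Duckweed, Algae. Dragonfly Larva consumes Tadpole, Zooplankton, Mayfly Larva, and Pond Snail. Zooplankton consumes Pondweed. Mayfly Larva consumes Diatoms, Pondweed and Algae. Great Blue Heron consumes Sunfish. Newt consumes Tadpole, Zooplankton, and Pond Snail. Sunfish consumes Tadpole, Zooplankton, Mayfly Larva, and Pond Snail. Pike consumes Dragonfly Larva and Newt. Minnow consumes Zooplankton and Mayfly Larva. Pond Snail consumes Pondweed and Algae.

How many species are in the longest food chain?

One longest chain: Pondweed → Pond Snail → Sunfish → Great Blue Heron.
It has 4 species and 3 links.

4 species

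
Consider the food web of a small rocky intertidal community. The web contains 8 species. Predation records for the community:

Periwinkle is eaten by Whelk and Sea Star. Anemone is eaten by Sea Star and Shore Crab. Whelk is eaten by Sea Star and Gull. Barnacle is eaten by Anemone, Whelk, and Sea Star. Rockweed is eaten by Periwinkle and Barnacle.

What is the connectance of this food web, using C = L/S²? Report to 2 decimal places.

The web has S = 8 species and L = 11 feeding links.
C = L / S² = 11 / 64 = 0.1719 ≈ 0.17.

C = 0.17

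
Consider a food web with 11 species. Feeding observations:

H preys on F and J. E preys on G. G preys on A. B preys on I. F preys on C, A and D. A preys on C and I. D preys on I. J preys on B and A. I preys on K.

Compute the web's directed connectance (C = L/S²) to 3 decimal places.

The web has S = 11 species and L = 14 feeding links.
C = L / S² = 14 / 121 = 0.1157 ≈ 0.116.

C = 0.116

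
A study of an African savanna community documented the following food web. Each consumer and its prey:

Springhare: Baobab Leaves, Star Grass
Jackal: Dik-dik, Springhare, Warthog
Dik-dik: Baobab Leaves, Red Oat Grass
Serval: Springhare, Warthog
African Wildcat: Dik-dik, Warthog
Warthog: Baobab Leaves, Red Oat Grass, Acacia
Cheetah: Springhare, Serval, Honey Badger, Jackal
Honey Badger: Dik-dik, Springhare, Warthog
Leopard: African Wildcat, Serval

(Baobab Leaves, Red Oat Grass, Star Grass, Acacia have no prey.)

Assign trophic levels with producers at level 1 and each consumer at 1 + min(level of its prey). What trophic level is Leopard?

Trophic level 4

Baobab Leaves is a producer → level 1.
Springhare eats Baobab Leaves → level 2.
Serval eats Springhare → level 3.
Leopard eats Serval → level 4.
No prey of Leopard is below level 3, so 4 is the minimum.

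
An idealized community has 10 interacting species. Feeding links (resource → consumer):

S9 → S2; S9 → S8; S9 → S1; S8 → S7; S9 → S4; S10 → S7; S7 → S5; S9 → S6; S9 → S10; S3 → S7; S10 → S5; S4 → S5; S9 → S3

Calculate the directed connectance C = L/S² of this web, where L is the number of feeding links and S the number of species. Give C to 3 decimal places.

C = 0.130

The web has S = 10 species and L = 13 feeding links.
C = L / S² = 13 / 100 = 0.1300 ≈ 0.130.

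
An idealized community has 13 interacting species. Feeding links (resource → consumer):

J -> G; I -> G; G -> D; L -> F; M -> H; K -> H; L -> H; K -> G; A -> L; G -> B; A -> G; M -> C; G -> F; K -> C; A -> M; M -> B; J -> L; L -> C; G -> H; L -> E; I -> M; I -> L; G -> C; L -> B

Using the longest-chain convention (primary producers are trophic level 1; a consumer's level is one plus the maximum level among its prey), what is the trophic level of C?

I is a producer → level 1.
M eats I (level 1); other prey at levels: A 1 → level 2.
C eats M (level 2); other prey at levels: K 1, G 2, L 2 → level 3.

Trophic level 3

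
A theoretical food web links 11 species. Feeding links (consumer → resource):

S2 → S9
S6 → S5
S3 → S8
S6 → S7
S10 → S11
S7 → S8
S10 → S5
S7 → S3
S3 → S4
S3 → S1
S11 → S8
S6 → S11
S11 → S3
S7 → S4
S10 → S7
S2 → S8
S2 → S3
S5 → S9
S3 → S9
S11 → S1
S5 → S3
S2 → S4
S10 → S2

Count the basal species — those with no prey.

4

Basal species (no prey listed): S1, S9, S4, S8.
Count: 4.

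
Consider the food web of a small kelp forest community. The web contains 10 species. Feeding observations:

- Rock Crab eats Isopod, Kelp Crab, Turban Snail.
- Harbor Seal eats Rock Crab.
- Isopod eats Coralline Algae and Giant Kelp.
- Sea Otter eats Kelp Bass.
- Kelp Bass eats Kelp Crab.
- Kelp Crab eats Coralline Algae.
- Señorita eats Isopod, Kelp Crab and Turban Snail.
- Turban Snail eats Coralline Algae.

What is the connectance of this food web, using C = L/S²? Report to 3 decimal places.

C = 0.130

The web has S = 10 species and L = 13 feeding links.
C = L / S² = 13 / 100 = 0.1300 ≈ 0.130.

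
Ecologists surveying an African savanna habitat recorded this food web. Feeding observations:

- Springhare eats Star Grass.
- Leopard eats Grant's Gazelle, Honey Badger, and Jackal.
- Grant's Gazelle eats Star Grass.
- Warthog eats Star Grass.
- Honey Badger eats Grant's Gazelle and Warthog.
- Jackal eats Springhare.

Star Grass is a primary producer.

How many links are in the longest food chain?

One longest chain: Star Grass → Warthog → Honey Badger → Leopard.
It has 4 species and 3 links.

3 links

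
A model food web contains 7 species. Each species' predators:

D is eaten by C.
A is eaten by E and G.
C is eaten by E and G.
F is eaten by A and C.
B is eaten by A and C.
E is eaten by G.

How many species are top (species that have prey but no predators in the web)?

1

Top species (has prey, but nothing eats it): G.
Count: 1.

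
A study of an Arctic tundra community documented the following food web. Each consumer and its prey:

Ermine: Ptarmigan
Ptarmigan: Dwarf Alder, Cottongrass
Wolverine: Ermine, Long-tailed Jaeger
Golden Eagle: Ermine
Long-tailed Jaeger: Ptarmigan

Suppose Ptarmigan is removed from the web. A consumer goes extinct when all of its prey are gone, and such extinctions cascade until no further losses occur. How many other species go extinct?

Remove Ptarmigan.
Round 1: Ermine (all prey gone), Long-tailed Jaeger (all prey gone) → extinct.
Round 2: Golden Eagle (all prey gone), Wolverine (all prey gone) → extinct.
No further losses. Total secondary extinctions: 4.

4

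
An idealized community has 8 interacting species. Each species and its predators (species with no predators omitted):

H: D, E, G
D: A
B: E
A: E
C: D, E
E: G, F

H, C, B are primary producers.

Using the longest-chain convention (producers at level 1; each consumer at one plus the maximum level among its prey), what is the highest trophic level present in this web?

Producers (level 1): H, C, B.
H → D → A → E → F gives F level 5.
No species has a prey at level 5, so no species reaches level 6.

5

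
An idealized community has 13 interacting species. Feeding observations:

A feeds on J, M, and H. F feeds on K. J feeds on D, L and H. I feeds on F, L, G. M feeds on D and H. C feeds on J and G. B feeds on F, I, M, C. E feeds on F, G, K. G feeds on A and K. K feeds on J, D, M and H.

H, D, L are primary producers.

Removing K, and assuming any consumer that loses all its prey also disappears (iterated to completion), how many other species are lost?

1

Remove K.
Round 1: F (all prey gone) → extinct.
No further losses. Total secondary extinctions: 1.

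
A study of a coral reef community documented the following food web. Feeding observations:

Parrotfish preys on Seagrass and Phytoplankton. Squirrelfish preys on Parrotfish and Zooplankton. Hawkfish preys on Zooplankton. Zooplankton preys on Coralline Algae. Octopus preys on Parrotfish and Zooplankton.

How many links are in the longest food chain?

One longest chain: Seagrass → Parrotfish → Octopus.
It has 3 species and 2 links.

2 links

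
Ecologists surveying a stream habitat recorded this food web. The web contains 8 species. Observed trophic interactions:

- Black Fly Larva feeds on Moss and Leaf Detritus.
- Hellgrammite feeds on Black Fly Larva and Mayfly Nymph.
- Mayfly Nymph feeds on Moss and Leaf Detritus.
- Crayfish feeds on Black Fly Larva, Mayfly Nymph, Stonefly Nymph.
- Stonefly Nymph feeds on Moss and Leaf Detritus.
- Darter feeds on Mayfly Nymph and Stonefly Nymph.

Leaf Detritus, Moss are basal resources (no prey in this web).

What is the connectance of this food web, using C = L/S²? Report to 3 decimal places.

The web has S = 8 species and L = 13 feeding links.
C = L / S² = 13 / 64 = 0.2031 ≈ 0.203.

C = 0.203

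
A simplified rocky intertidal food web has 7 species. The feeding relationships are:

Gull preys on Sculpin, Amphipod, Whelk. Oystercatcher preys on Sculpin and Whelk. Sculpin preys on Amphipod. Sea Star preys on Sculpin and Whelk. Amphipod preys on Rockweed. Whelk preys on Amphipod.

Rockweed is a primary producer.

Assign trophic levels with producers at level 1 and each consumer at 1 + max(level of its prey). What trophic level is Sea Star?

Trophic level 4

Rockweed is a producer → level 1.
Amphipod eats Rockweed → level 2.
Whelk eats Amphipod → level 3.
Sea Star eats Whelk (level 3); other prey at levels: Sculpin 3 → level 4.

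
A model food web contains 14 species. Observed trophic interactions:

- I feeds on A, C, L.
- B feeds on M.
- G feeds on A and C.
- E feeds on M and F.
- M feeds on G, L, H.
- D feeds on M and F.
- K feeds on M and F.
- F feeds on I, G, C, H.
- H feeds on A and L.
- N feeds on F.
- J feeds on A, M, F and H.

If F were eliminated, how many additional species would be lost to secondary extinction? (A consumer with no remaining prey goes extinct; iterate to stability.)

Remove F.
Round 1: N (all prey gone) → extinct.
No further losses. Total secondary extinctions: 1.

1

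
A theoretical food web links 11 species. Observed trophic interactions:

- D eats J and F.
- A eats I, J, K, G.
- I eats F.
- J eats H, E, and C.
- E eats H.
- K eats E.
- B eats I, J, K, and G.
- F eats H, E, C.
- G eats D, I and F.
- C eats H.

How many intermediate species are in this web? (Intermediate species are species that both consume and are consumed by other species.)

8

Intermediate species (has both prey and predators): E, C, J, K, F, D, I, G.
Count: 8.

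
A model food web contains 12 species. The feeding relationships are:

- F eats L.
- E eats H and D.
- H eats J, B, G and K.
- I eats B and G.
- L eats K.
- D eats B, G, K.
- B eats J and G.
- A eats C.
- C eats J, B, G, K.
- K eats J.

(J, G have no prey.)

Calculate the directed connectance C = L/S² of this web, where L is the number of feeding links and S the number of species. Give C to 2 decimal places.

C = 0.15

The web has S = 12 species and L = 21 feeding links.
C = L / S² = 21 / 144 = 0.1458 ≈ 0.15.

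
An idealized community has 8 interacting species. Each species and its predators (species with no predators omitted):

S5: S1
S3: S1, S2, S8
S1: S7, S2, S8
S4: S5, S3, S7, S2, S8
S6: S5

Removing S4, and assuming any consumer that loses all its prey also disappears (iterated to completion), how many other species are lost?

Remove S4.
Round 1: S3 (all prey gone) → extinct.
No further losses. Total secondary extinctions: 1.

1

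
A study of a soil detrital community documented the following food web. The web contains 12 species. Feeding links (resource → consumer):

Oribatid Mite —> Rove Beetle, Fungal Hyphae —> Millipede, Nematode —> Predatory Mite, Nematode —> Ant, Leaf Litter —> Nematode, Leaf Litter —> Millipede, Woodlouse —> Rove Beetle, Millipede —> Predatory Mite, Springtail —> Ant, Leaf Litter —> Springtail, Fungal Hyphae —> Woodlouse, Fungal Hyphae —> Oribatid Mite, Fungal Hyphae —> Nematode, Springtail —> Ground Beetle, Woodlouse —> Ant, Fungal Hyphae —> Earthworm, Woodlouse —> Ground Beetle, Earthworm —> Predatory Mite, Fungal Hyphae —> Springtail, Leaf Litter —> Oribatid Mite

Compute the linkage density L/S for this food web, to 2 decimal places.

L/S = 1.67

There are L = 20 links among S = 12 species.
L/S = 20/12 = 1.6667 ≈ 1.67.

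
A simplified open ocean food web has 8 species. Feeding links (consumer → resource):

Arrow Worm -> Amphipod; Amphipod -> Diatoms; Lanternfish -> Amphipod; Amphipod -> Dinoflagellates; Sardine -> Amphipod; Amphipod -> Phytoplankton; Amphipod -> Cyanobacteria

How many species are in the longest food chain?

One longest chain: Cyanobacteria → Amphipod → Arrow Worm.
It has 3 species and 2 links.

3 species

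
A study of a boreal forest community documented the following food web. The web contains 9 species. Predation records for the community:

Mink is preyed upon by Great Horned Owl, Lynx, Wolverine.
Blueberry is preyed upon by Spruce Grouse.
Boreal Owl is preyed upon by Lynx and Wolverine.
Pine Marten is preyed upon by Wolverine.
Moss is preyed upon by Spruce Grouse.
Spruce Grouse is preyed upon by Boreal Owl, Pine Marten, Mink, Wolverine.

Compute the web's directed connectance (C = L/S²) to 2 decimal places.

C = 0.15

The web has S = 9 species and L = 12 feeding links.
C = L / S² = 12 / 81 = 0.1481 ≈ 0.15.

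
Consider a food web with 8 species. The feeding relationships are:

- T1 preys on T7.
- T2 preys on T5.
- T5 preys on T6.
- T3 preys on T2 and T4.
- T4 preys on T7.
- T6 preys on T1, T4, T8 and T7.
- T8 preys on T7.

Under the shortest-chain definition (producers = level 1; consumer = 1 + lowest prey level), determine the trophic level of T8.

Trophic level 2

T7 is a producer → level 1.
T8 eats T7 → level 2.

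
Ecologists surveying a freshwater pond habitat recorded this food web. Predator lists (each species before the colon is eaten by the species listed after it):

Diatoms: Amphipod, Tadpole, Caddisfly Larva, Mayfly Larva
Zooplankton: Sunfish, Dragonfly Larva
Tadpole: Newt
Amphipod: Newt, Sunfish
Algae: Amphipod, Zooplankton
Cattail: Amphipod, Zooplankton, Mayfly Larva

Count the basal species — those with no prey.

3

Basal species (no prey listed): Algae, Cattail, Diatoms.
Count: 3.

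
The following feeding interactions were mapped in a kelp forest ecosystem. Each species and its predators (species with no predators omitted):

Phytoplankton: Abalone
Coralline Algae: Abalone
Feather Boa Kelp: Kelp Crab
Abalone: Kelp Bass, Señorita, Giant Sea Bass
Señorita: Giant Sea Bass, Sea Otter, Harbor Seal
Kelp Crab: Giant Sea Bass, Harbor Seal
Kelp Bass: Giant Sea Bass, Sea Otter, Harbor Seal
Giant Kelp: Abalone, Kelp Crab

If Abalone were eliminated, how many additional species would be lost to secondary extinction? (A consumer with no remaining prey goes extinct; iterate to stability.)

3

Remove Abalone.
Round 1: Kelp Bass (all prey gone), Señorita (all prey gone) → extinct.
Round 2: Sea Otter (all prey gone) → extinct.
No further losses. Total secondary extinctions: 3.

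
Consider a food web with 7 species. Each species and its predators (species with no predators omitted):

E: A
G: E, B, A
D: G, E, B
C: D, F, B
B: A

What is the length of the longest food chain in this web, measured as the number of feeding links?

One longest chain: C → D → G → E → A.
It has 5 species and 4 links.

4 links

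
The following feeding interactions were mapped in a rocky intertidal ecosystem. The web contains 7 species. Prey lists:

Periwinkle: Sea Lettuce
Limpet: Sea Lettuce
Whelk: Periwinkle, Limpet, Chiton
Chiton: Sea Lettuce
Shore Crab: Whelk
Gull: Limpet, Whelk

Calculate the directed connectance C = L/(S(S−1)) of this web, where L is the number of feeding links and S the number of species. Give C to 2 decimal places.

C = 0.21

The web has S = 7 species and L = 9 feeding links.
C = L / (S(S−1)) = 9 / 42 = 0.2143 ≈ 0.21.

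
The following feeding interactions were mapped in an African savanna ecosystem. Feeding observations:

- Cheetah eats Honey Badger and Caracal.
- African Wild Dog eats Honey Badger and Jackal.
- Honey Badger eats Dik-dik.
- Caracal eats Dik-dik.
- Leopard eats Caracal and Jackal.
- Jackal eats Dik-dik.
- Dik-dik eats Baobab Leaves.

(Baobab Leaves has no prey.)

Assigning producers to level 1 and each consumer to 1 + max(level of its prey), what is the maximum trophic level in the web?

Producers (level 1): Baobab Leaves.
Baobab Leaves → Dik-dik → Caracal → Leopard gives Leopard level 4.
No species has a prey at level 4, so no species reaches level 5.

4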